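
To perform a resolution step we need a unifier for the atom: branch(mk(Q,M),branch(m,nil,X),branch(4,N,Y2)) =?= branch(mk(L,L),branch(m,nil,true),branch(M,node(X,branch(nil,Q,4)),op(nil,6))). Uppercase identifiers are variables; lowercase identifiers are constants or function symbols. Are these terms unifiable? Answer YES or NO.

YES

Decompose branch/3: mk(Q,M) =?= mk(L,L),  branch(m,nil,X) =?= branch(m,nil,true),  branch(4,N,Y2) =?= branch(M,node(X,branch(nil,Q,4)),op(nil,6)).
Decompose mk/2: Q =?= L,  M =?= L.
Bind Q := L; substituting into the one remaining equation that mentions Q gives: branch(4,N,Y2) =?= branch(M,node(X,branch(nil,L,4)),op(nil,6)).
Bind M := L; substituting into the one remaining equation that mentions M gives: branch(4,N,Y2) =?= branch(L,node(X,branch(nil,L,4)),op(nil,6)).
Decompose branch/3: m =?= m,  nil =?= nil,  X =?= true.
Delete trivial equation m =?= m.
Delete trivial equation nil =?= nil.
Bind X := true; substituting into the remaining equation gives: branch(4,N,Y2) =?= branch(L,node(true,branch(nil,L,4)),op(nil,6)).
Decompose branch/3: 4 =?= L,  N =?= node(true,branch(nil,L,4)),  Y2 =?= op(nil,6).
Bind L := 4; substituting into the one remaining equation that mentions L gives: N =?= node(true,branch(nil,4,4)). Substituting into the earlier bindings gives Q := 4, M := 4.
Bind N := node(true,branch(nil,4,4)); no other remaining equation mentions N.
Bind Y2 := op(nil,6).
No equations remain and no clash or occurs-check failure arose, so a unifier exists.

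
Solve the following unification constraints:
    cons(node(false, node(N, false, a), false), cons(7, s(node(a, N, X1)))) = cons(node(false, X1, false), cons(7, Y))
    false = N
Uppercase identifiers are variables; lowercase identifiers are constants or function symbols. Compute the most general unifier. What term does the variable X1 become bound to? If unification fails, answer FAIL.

node(false, false, a)

Decompose cons/2: node(false, node(N, false, a), false) = node(false, X1, false),  cons(7, s(node(a, N, X1))) = cons(7, Y).
Decompose node/3: false = false,  node(N, false, a) = X1,  false = false.
Delete trivial equation false = false.
Bind X1 := node(N, false, a); substituting into the one remaining equation that mentions X1 gives: cons(7, s(node(a, N, node(N, false, a)))) = cons(7, Y).
Delete trivial equation false = false.
Decompose cons/2: 7 = 7,  s(node(a, N, node(N, false, a))) = Y.
Delete trivial equation 7 = 7.
Bind Y := s(node(a, N, node(N, false, a))); no other remaining equation mentions Y.
Bind N := false. Substituting into the earlier bindings gives X1 := node(false, false, a), Y := s(node(a, false, node(false, false, a))).
MGU = { X1 := node(false, false, a), Y := s(node(a, false, node(false, false, a))), N := false }, so X1 := node(false, false, a).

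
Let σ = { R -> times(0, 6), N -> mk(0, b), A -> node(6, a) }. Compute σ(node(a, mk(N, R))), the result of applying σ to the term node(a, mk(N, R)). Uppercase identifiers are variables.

node(a, mk(mk(0, b), times(0, 6)))

Replace each occurrence of R with times(0, 6).
Replace each occurrence of N with mk(0, b).
Result: node(a, mk(mk(0, b), times(0, 6))).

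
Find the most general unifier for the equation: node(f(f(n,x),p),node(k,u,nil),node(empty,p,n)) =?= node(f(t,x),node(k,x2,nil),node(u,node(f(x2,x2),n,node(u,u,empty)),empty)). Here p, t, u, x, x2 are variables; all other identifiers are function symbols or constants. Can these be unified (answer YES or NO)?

Decompose node/3: f(f(n,x),p) =?= f(t,x),  node(k,u,nil) =?= node(k,x2,nil),  node(empty,p,n) =?= node(u,node(f(x2,x2),n,node(u,u,empty)),empty).
Decompose f/2: f(n,x) =?= t,  p =?= x.
Bind t := f(n,x); no other remaining equation mentions t.
Bind p := x; substituting into the one remaining equation that mentions p gives: node(empty,x,n) =?= node(u,node(f(x2,x2),n,node(u,u,empty)),empty).
Decompose node/3: k =?= k,  u =?= x2,  nil =?= nil.
Delete trivial equation k =?= k.
Bind u := x2; substituting into the one remaining equation that mentions u gives: node(empty,x,n) =?= node(x2,node(f(x2,x2),n,node(x2,x2,empty)),empty).
Delete trivial equation nil =?= nil.
Decompose node/3: empty =?= x2,  x =?= node(f(x2,x2),n,node(x2,x2,empty)),  n =?= empty.
Bind x2 := empty; substituting into the one remaining equation that mentions x2 gives: x =?= node(f(empty,empty),n,node(empty,empty,empty)). Substituting into the earlier binding gives u := empty.
Bind x := node(f(empty,empty),n,node(empty,empty,empty)); no other remaining equation mentions x. Substituting into the earlier bindings gives t := f(n,node(f(empty,empty),n,node(empty,empty,empty))), p := node(f(empty,empty),n,node(empty,empty,empty)).
Clash: constants n and empty differ; no unifier exists.

NO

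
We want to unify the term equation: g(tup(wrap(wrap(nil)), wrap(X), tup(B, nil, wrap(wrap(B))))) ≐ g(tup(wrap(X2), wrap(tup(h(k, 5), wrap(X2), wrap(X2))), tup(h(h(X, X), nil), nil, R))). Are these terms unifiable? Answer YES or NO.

Decompose g/1: tup(wrap(wrap(nil)), wrap(X), tup(B, nil, wrap(wrap(B)))) ≐ tup(wrap(X2), wrap(tup(h(k, 5), wrap(X2), wrap(X2))), tup(h(h(X, X), nil), nil, R)).
Decompose tup/3: wrap(wrap(nil)) ≐ wrap(X2),  wrap(X) ≐ wrap(tup(h(k, 5), wrap(X2), wrap(X2))),  tup(B, nil, wrap(wrap(B))) ≐ tup(h(h(X, X), nil), nil, R).
Decompose wrap/1: wrap(nil) ≐ X2.
Bind X2 := wrap(nil); substituting into the one remaining equation that mentions X2 gives: wrap(X) ≐ wrap(tup(h(k, 5), wrap(wrap(nil)), wrap(wrap(nil)))).
Decompose wrap/1: X ≐ tup(h(k, 5), wrap(wrap(nil)), wrap(wrap(nil))).
Bind X := tup(h(k, 5), wrap(wrap(nil)), wrap(wrap(nil))); substituting into the remaining equation gives: tup(B, nil, wrap(wrap(B))) ≐ tup(h(h(tup(h(k, 5), wrap(wrap(nil)), wrap(wrap(nil))), tup(h(k, 5), wrap(wrap(nil)), wrap(wrap(nil)))), nil), nil, R).
Decompose tup/3: B ≐ h(h(tup(h(k, 5), wrap(wrap(nil)), wrap(wrap(nil))), tup(h(k, 5), wrap(wrap(nil)), wrap(wrap(nil)))), nil),  nil ≐ nil,  wrap(wrap(B)) ≐ R.
Bind B := h(h(tup(h(k, 5), wrap(wrap(nil)), wrap(wrap(nil))), tup(h(k, 5), wrap(wrap(nil)), wrap(wrap(nil)))), nil); substituting into the one remaining equation that mentions B gives: wrap(wrap(h(h(tup(h(k, 5), wrap(wrap(nil)), wrap(wrap(nil))), tup(h(k, 5), wrap(wrap(nil)), wrap(wrap(nil)))), nil))) ≐ R.
Delete trivial equation nil ≐ nil.
Bind R := wrap(wrap(h(h(tup(h(k, 5), wrap(wrap(nil)), wrap(wrap(nil))), tup(h(k, 5), wrap(wrap(nil)), wrap(wrap(nil)))), nil))).
No equations remain and no clash or occurs-check failure arose, so a unifier exists.

YES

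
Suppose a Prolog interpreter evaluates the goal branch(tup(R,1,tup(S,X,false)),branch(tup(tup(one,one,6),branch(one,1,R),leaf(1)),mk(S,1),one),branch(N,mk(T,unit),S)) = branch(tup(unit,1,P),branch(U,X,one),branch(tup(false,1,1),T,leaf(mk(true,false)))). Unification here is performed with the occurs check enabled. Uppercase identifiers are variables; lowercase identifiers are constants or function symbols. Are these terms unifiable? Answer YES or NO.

NO

Decompose branch/3: tup(R,1,tup(S,X,false)) = tup(unit,1,P),  branch(tup(tup(one,one,6),branch(one,1,R),leaf(1)),mk(S,1),one) = branch(U,X,one),  branch(N,mk(T,unit),S) = branch(tup(false,1,1),T,leaf(mk(true,false))).
Decompose tup/3: R = unit,  1 = 1,  tup(S,X,false) = P.
Bind R := unit; substituting into the one remaining equation that mentions R gives: branch(tup(tup(one,one,6),branch(one,1,unit),leaf(1)),mk(S,1),one) = branch(U,X,one).
Delete trivial equation 1 = 1.
Bind P := tup(S,X,false); no other remaining equation mentions P.
Decompose branch/3: tup(tup(one,one,6),branch(one,1,unit),leaf(1)) = U,  mk(S,1) = X,  one = one.
Bind U := tup(tup(one,one,6),branch(one,1,unit),leaf(1)); no other remaining equation mentions U.
Bind X := mk(S,1); no other remaining equation mentions X. Substituting into the earlier binding gives P := tup(S,mk(S,1),false).
Delete trivial equation one = one.
Decompose branch/3: N = tup(false,1,1),  mk(T,unit) = T,  S = leaf(mk(true,false)).
Bind N := tup(false,1,1); no other remaining equation mentions N.
Occurs check fails: T occurs in mk(T,unit); the equation T = mk(T,unit) has no finite solution.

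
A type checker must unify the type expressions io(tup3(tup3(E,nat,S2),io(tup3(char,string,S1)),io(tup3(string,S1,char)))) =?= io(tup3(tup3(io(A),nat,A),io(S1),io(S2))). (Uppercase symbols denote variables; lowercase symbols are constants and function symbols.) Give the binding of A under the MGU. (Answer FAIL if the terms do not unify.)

Decompose io/1: tup3(tup3(E,nat,S2),io(tup3(char,string,S1)),io(tup3(string,S1,char))) =?= tup3(tup3(io(A),nat,A),io(S1),io(S2)).
Decompose tup3/3: tup3(E,nat,S2) =?= tup3(io(A),nat,A),  io(tup3(char,string,S1)) =?= io(S1),  io(tup3(string,S1,char)) =?= io(S2).
Decompose tup3/3: E =?= io(A),  nat =?= nat,  S2 =?= A.
Bind E := io(A); no other remaining equation mentions E.
Delete trivial equation nat =?= nat.
Bind S2 := A; substituting into the one remaining equation that mentions S2 gives: io(tup3(string,S1,char)) =?= io(A).
Decompose io/1: tup3(char,string,S1) =?= S1.
Occurs check fails: S1 occurs in tup3(char,string,S1); the equation S1 =?= tup3(char,string,S1) has no finite solution.

FAIL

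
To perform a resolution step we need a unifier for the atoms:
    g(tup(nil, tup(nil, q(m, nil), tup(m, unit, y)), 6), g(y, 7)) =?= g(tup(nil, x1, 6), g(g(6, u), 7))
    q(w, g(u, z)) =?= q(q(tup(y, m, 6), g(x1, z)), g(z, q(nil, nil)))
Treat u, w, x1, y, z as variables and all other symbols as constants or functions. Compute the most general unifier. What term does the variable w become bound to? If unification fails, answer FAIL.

Decompose g/2: tup(nil, tup(nil, q(m, nil), tup(m, unit, y)), 6) =?= tup(nil, x1, 6),  g(y, 7) =?= g(g(6, u), 7).
Decompose tup/3: nil =?= nil,  tup(nil, q(m, nil), tup(m, unit, y)) =?= x1,  6 =?= 6.
Delete trivial equation nil =?= nil.
Bind x1 := tup(nil, q(m, nil), tup(m, unit, y)); substituting into the one remaining equation that mentions x1 gives: q(w, g(u, z)) =?= q(q(tup(y, m, 6), g(tup(nil, q(m, nil), tup(m, unit, y)), z)), g(z, q(nil, nil))).
Delete trivial equation 6 =?= 6.
Decompose g/2: y =?= g(6, u),  7 =?= 7.
Bind y := g(6, u); substituting into the one remaining equation that mentions y gives: q(w, g(u, z)) =?= q(q(tup(g(6, u), m, 6), g(tup(nil, q(m, nil), tup(m, unit, g(6, u))), z)), g(z, q(nil, nil))). Substituting into the earlier binding gives x1 := tup(nil, q(m, nil), tup(m, unit, g(6, u))).
Delete trivial equation 7 =?= 7.
Decompose q/2: w =?= q(tup(g(6, u), m, 6), g(tup(nil, q(m, nil), tup(m, unit, g(6, u))), z)),  g(u, z) =?= g(z, q(nil, nil)).
Bind w := q(tup(g(6, u), m, 6), g(tup(nil, q(m, nil), tup(m, unit, g(6, u))), z)); no other remaining equation mentions w.
Decompose g/2: u =?= z,  z =?= q(nil, nil).
Bind u := z; no other remaining equation mentions u. Substituting into the earlier bindings gives x1 := tup(nil, q(m, nil), tup(m, unit, g(6, z))), y := g(6, z), w := q(tup(g(6, z), m, 6), g(tup(nil, q(m, nil), tup(m, unit, g(6, z))), z)).
Bind z := q(nil, nil). Substituting into the earlier bindings gives x1 := tup(nil, q(m, nil), tup(m, unit, g(6, q(nil, nil)))), y := g(6, q(nil, nil)), w := q(tup(g(6, q(nil, nil)), m, 6), g(tup(nil, q(m, nil), tup(m, unit, g(6, q(nil, nil)))), q(nil, nil))), u := q(nil, nil).
MGU = { x1 -> tup(nil, q(m, nil), tup(m, unit, g(6, q(nil, nil)))), y -> g(6, q(nil, nil)), w -> q(tup(g(6, q(nil, nil)), m, 6), g(tup(nil, q(m, nil), tup(m, unit, g(6, q(nil, nil)))), q(nil, nil))), u -> q(nil, nil), z -> q(nil, nil) }, so w -> q(tup(g(6, q(nil, nil)), m, 6), g(tup(nil, q(m, nil), tup(m, unit, g(6, q(nil, nil)))), q(nil, nil))).

q(tup(g(6, q(nil, nil)), m, 6), g(tup(nil, q(m, nil), tup(m, unit, g(6, q(nil, nil)))), q(nil, nil)))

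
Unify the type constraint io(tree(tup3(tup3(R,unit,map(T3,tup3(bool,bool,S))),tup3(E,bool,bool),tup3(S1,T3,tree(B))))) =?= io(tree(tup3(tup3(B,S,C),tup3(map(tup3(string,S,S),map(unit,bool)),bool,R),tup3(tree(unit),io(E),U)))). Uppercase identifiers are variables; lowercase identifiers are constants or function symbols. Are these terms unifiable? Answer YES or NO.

Decompose io/1: tree(tup3(tup3(R,unit,map(T3,tup3(bool,bool,S))),tup3(E,bool,bool),tup3(S1,T3,tree(B)))) =?= tree(tup3(tup3(B,S,C),tup3(map(tup3(string,S,S),map(unit,bool)),bool,R),tup3(tree(unit),io(E),U))).
Decompose tree/1: tup3(tup3(R,unit,map(T3,tup3(bool,bool,S))),tup3(E,bool,bool),tup3(S1,T3,tree(B))) =?= tup3(tup3(B,S,C),tup3(map(tup3(string,S,S),map(unit,bool)),bool,R),tup3(tree(unit),io(E),U)).
Decompose tup3/3: tup3(R,unit,map(T3,tup3(bool,bool,S))) =?= tup3(B,S,C),  tup3(E,bool,bool) =?= tup3(map(tup3(string,S,S),map(unit,bool)),bool,R),  tup3(S1,T3,tree(B)) =?= tup3(tree(unit),io(E),U).
Decompose tup3/3: R =?= B,  unit =?= S,  map(T3,tup3(bool,bool,S)) =?= C.
Bind R := B; substituting into the one remaining equation that mentions R gives: tup3(E,bool,bool) =?= tup3(map(tup3(string,S,S),map(unit,bool)),bool,B).
Bind S := unit; substituting into the 2 remaining equations that mention S gives: map(T3,tup3(bool,bool,unit)) =?= C,  tup3(E,bool,bool) =?= tup3(map(tup3(string,unit,unit),map(unit,bool)),bool,B).
Bind C := map(T3,tup3(bool,bool,unit)); no other remaining equation mentions C.
Decompose tup3/3: E =?= map(tup3(string,unit,unit),map(unit,bool)),  bool =?= bool,  bool =?= B.
Bind E := map(tup3(string,unit,unit),map(unit,bool)); substituting into the one remaining equation that mentions E gives: tup3(S1,T3,tree(B)) =?= tup3(tree(unit),io(map(tup3(string,unit,unit),map(unit,bool))),U).
Delete trivial equation bool =?= bool.
Bind B := bool; substituting into the remaining equation gives: tup3(S1,T3,tree(bool)) =?= tup3(tree(unit),io(map(tup3(string,unit,unit),map(unit,bool))),U). Substituting into the earlier binding gives R := bool.
Decompose tup3/3: S1 =?= tree(unit),  T3 =?= io(map(tup3(string,unit,unit),map(unit,bool))),  tree(bool) =?= U.
Bind S1 := tree(unit); no other remaining equation mentions S1.
Bind T3 := io(map(tup3(string,unit,unit),map(unit,bool))); no other remaining equation mentions T3. Substituting into the earlier binding gives C := map(io(map(tup3(string,unit,unit),map(unit,bool))),tup3(bool,bool,unit)).
Bind U := tree(bool).
No equations remain and no clash or occurs-check failure arose, so a unifier exists.

YES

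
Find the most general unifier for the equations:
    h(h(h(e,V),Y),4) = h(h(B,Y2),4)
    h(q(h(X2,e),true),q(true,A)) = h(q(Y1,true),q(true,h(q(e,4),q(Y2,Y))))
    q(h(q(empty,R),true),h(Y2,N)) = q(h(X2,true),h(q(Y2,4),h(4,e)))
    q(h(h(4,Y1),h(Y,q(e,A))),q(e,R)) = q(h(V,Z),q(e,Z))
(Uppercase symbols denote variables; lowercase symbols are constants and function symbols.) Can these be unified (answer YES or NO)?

Decompose h/2: h(h(e,V),Y) = h(B,Y2),  4 = 4.
Decompose h/2: h(e,V) = B,  Y = Y2.
Bind B := h(e,V); no other remaining equation mentions B.
Bind Y := Y2; substituting into the 2 remaining equations that mention Y gives: h(q(h(X2,e),true),q(true,A)) = h(q(Y1,true),q(true,h(q(e,4),q(Y2,Y2)))),  q(h(h(4,Y1),h(Y2,q(e,A))),q(e,R)) = q(h(V,Z),q(e,Z)).
Delete trivial equation 4 = 4.
Decompose h/2: q(h(X2,e),true) = q(Y1,true),  q(true,A) = q(true,h(q(e,4),q(Y2,Y2))).
Decompose q/2: h(X2,e) = Y1,  true = true.
Bind Y1 := h(X2,e); substituting into the one remaining equation that mentions Y1 gives: q(h(h(4,h(X2,e)),h(Y2,q(e,A))),q(e,R)) = q(h(V,Z),q(e,Z)).
Delete trivial equation true = true.
Decompose q/2: true = true,  A = h(q(e,4),q(Y2,Y2)).
Delete trivial equation true = true.
Bind A := h(q(e,4),q(Y2,Y2)); substituting into the one remaining equation that mentions A gives: q(h(h(4,h(X2,e)),h(Y2,q(e,h(q(e,4),q(Y2,Y2))))),q(e,R)) = q(h(V,Z),q(e,Z)).
Decompose q/2: h(q(empty,R),true) = h(X2,true),  h(Y2,N) = h(q(Y2,4),h(4,e)).
Decompose h/2: q(empty,R) = X2,  true = true.
Bind X2 := q(empty,R); substituting into the one remaining equation that mentions X2 gives: q(h(h(4,h(q(empty,R),e)),h(Y2,q(e,h(q(e,4),q(Y2,Y2))))),q(e,R)) = q(h(V,Z),q(e,Z)). Substituting into the earlier binding gives Y1 := h(q(empty,R),e).
Delete trivial equation true = true.
Decompose h/2: Y2 = q(Y2,4),  N = h(4,e).
Occurs check fails: Y2 occurs in q(Y2,4); the equation Y2 = q(Y2,4) has no finite solution.

NO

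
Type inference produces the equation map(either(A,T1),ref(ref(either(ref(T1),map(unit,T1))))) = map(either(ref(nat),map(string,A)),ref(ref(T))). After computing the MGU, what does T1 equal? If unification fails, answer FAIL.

map(string,ref(nat))

Decompose map/2: either(A,T1) = either(ref(nat),map(string,A)),  ref(ref(either(ref(T1),map(unit,T1)))) = ref(ref(T)).
Decompose either/2: A = ref(nat),  T1 = map(string,A).
Bind A := ref(nat); substituting into the one remaining equation that mentions A gives: T1 = map(string,ref(nat)).
Bind T1 := map(string,ref(nat)); substituting into the remaining equation gives: ref(ref(either(ref(map(string,ref(nat))),map(unit,map(string,ref(nat)))))) = ref(ref(T)).
Decompose ref/1: ref(either(ref(map(string,ref(nat))),map(unit,map(string,ref(nat))))) = ref(T).
Decompose ref/1: either(ref(map(string,ref(nat))),map(unit,map(string,ref(nat)))) = T.
Bind T := either(ref(map(string,ref(nat))),map(unit,map(string,ref(nat)))).
MGU = { A ↦ ref(nat), T1 ↦ map(string,ref(nat)), T ↦ either(ref(map(string,ref(nat))),map(unit,map(string,ref(nat)))) }, so T1 ↦ map(string,ref(nat)).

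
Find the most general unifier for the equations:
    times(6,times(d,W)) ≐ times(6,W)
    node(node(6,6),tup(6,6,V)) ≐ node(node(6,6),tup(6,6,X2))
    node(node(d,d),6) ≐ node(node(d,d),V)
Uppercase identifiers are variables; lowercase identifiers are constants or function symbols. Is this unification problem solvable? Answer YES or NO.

NO

Decompose times/2: 6 ≐ 6,  times(d,W) ≐ W.
Delete trivial equation 6 ≐ 6.
Occurs check fails: W occurs in times(d,W); the equation W ≐ times(d,W) has no finite solution.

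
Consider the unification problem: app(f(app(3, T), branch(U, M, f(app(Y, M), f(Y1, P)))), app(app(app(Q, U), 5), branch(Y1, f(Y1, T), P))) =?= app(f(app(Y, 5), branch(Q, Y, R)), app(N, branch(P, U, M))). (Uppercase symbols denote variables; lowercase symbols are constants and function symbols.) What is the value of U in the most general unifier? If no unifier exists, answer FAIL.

f(3, 5)

Decompose app/2: f(app(3, T), branch(U, M, f(app(Y, M), f(Y1, P)))) =?= f(app(Y, 5), branch(Q, Y, R)),  app(app(app(Q, U), 5), branch(Y1, f(Y1, T), P)) =?= app(N, branch(P, U, M)).
Decompose f/2: app(3, T) =?= app(Y, 5),  branch(U, M, f(app(Y, M), f(Y1, P))) =?= branch(Q, Y, R).
Decompose app/2: 3 =?= Y,  T =?= 5.
Bind Y := 3; substituting into the one remaining equation that mentions Y gives: branch(U, M, f(app(3, M), f(Y1, P))) =?= branch(Q, 3, R).
Bind T := 5; substituting into the one remaining equation that mentions T gives: app(app(app(Q, U), 5), branch(Y1, f(Y1, 5), P)) =?= app(N, branch(P, U, M)).
Decompose branch/3: U =?= Q,  M =?= 3,  f(app(3, M), f(Y1, P)) =?= R.
Bind U := Q; substituting into the one remaining equation that mentions U gives: app(app(app(Q, Q), 5), branch(Y1, f(Y1, 5), P)) =?= app(N, branch(P, Q, M)).
Bind M := 3; substituting into the remaining equations gives: f(app(3, 3), f(Y1, P)) =?= R,  app(app(app(Q, Q), 5), branch(Y1, f(Y1, 5), P)) =?= app(N, branch(P, Q, 3)).
Bind R := f(app(3, 3), f(Y1, P)); no other remaining equation mentions R.
Decompose app/2: app(app(Q, Q), 5) =?= N,  branch(Y1, f(Y1, 5), P) =?= branch(P, Q, 3).
Bind N := app(app(Q, Q), 5); no other remaining equation mentions N.
Decompose branch/3: Y1 =?= P,  f(Y1, 5) =?= Q,  P =?= 3.
Bind Y1 := P; substituting into the one remaining equation that mentions Y1 gives: f(P, 5) =?= Q. Substituting into the earlier binding gives R := f(app(3, 3), f(P, P)).
Bind Q := f(P, 5); no other remaining equation mentions Q. Substituting into the earlier bindings gives U := f(P, 5), N := app(app(f(P, 5), f(P, 5)), 5).
Bind P := 3. Substituting into the earlier bindings gives U := f(3, 5), R := f(app(3, 3), f(3, 3)), N := app(app(f(3, 5), f(3, 5)), 5), Y1 := 3, Q := f(3, 5).
MGU = { Y ↦ 3, T ↦ 5, U ↦ f(3, 5), M ↦ 3, R ↦ f(app(3, 3), f(3, 3)), N ↦ app(app(f(3, 5), f(3, 5)), 5), Y1 ↦ 3, Q ↦ f(3, 5), P ↦ 3 }, so U ↦ f(3, 5).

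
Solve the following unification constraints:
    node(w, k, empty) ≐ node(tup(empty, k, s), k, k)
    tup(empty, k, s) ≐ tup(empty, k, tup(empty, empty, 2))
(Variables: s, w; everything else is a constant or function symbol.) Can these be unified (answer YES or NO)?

NO

Decompose node/3: w ≐ tup(empty, k, s),  k ≐ k,  empty ≐ k.
Bind w := tup(empty, k, s); no other remaining equation mentions w.
Delete trivial equation k ≐ k.
Clash: constants empty and k differ; no unifier exists.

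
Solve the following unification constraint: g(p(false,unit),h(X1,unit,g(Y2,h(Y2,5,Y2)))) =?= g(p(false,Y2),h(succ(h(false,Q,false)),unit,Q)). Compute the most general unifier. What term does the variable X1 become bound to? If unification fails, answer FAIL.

succ(h(false,g(unit,h(unit,5,unit)),false))

Decompose g/2: p(false,unit) =?= p(false,Y2),  h(X1,unit,g(Y2,h(Y2,5,Y2))) =?= h(succ(h(false,Q,false)),unit,Q).
Decompose p/2: false =?= false,  unit =?= Y2.
Delete trivial equation false =?= false.
Bind Y2 := unit; substituting into the remaining equation gives: h(X1,unit,g(unit,h(unit,5,unit))) =?= h(succ(h(false,Q,false)),unit,Q).
Decompose h/3: X1 =?= succ(h(false,Q,false)),  unit =?= unit,  g(unit,h(unit,5,unit)) =?= Q.
Bind X1 := succ(h(false,Q,false)); no other remaining equation mentions X1.
Delete trivial equation unit =?= unit.
Bind Q := g(unit,h(unit,5,unit)). Substituting into the earlier binding gives X1 := succ(h(false,g(unit,h(unit,5,unit)),false)).
MGU = { Y2 -> unit, X1 -> succ(h(false,g(unit,h(unit,5,unit)),false)), Q -> g(unit,h(unit,5,unit)) }, so X1 -> succ(h(false,g(unit,h(unit,5,unit)),false)).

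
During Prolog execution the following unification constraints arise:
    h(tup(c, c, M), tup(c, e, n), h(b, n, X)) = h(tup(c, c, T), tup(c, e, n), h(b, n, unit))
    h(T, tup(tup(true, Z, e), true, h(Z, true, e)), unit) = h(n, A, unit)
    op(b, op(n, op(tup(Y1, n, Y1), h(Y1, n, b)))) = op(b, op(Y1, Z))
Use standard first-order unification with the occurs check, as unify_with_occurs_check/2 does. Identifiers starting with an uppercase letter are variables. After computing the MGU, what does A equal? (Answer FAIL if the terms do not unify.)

Decompose h/3: tup(c, c, M) = tup(c, c, T),  tup(c, e, n) = tup(c, e, n),  h(b, n, X) = h(b, n, unit).
Decompose tup/3: c = c,  c = c,  M = T.
Delete trivial equation c = c.
Delete trivial equation c = c.
Bind M := T; no other remaining equation mentions M.
Delete trivial equation tup(c, e, n) = tup(c, e, n).
Decompose h/3: b = b,  n = n,  X = unit.
Delete trivial equation b = b.
Delete trivial equation n = n.
Bind X := unit; no other remaining equation mentions X.
Decompose h/3: T = n,  tup(tup(true, Z, e), true, h(Z, true, e)) = A,  unit = unit.
Bind T := n; no other remaining equation mentions T. Substituting into the earlier binding gives M := n.
Bind A := tup(tup(true, Z, e), true, h(Z, true, e)); no other remaining equation mentions A.
Delete trivial equation unit = unit.
Decompose op/2: b = b,  op(n, op(tup(Y1, n, Y1), h(Y1, n, b))) = op(Y1, Z).
Delete trivial equation b = b.
Decompose op/2: n = Y1,  op(tup(Y1, n, Y1), h(Y1, n, b)) = Z.
Bind Y1 := n; substituting into the remaining equation gives: op(tup(n, n, n), h(n, n, b)) = Z.
Bind Z := op(tup(n, n, n), h(n, n, b)). Substituting into the earlier binding gives A := tup(tup(true, op(tup(n, n, n), h(n, n, b)), e), true, h(op(tup(n, n, n), h(n, n, b)), true, e)).
MGU = { M = n, X = unit, T = n, A = tup(tup(true, op(tup(n, n, n), h(n, n, b)), e), true, h(op(tup(n, n, n), h(n, n, b)), true, e)), Y1 = n, Z = op(tup(n, n, n), h(n, n, b)) }, so A = tup(tup(true, op(tup(n, n, n), h(n, n, b)), e), true, h(op(tup(n, n, n), h(n, n, b)), true, e)).

tup(tup(true, op(tup(n, n, n), h(n, n, b)), e), true, h(op(tup(n, n, n), h(n, n, b)), true, e))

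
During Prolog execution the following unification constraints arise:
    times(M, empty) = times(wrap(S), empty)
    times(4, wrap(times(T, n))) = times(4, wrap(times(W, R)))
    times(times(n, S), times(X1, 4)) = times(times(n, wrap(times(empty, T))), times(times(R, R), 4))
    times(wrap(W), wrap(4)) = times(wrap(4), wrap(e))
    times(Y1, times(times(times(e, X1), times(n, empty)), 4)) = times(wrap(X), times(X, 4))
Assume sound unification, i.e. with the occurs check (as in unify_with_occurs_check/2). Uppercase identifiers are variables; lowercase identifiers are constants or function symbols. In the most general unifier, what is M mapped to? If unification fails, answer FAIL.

FAIL

Decompose times/2: M = wrap(S),  empty = empty.
Bind M := wrap(S); no other remaining equation mentions M.
Delete trivial equation empty = empty.
Decompose times/2: 4 = 4,  wrap(times(T, n)) = wrap(times(W, R)).
Delete trivial equation 4 = 4.
Decompose wrap/1: times(T, n) = times(W, R).
Decompose times/2: T = W,  n = R.
Bind T := W; substituting into the one remaining equation that mentions T gives: times(times(n, S), times(X1, 4)) = times(times(n, wrap(times(empty, W))), times(times(R, R), 4)).
Bind R := n; substituting into the one remaining equation that mentions R gives: times(times(n, S), times(X1, 4)) = times(times(n, wrap(times(empty, W))), times(times(n, n), 4)).
Decompose times/2: times(n, S) = times(n, wrap(times(empty, W))),  times(X1, 4) = times(times(n, n), 4).
Decompose times/2: n = n,  S = wrap(times(empty, W)).
Delete trivial equation n = n.
Bind S := wrap(times(empty, W)); no other remaining equation mentions S. Substituting into the earlier binding gives M := wrap(wrap(times(empty, W))).
Decompose times/2: X1 = times(n, n),  4 = 4.
Bind X1 := times(n, n); substituting into the one remaining equation that mentions X1 gives: times(Y1, times(times(times(e, times(n, n)), times(n, empty)), 4)) = times(wrap(X), times(X, 4)).
Delete trivial equation 4 = 4.
Decompose times/2: wrap(W) = wrap(4),  wrap(4) = wrap(e).
Decompose wrap/1: W = 4.
Bind W := 4; no other remaining equation mentions W. Substituting into the earlier bindings gives M := wrap(wrap(times(empty, 4))), T := 4, S := wrap(times(empty, 4)).
Decompose wrap/1: 4 = e.
Clash: constants 4 and e differ; no unifier exists.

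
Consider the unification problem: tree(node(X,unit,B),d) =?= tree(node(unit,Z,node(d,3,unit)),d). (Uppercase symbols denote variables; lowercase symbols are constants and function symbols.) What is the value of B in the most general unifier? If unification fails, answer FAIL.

node(d,3,unit)

Decompose tree/2: node(X,unit,B) =?= node(unit,Z,node(d,3,unit)),  d =?= d.
Decompose node/3: X =?= unit,  unit =?= Z,  B =?= node(d,3,unit).
Bind X := unit; no other remaining equation mentions X.
Bind Z := unit; no other remaining equation mentions Z.
Bind B := node(d,3,unit); no other remaining equation mentions B.
Delete trivial equation d =?= d.
MGU = { X := unit, Z := unit, B := node(d,3,unit) }, so B := node(d,3,unit).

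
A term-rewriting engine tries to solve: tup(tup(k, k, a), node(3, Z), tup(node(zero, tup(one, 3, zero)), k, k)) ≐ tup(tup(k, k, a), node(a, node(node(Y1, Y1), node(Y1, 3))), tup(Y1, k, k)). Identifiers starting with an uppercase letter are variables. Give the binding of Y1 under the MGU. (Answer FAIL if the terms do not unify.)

FAIL

Decompose tup/3: tup(k, k, a) ≐ tup(k, k, a),  node(3, Z) ≐ node(a, node(node(Y1, Y1), node(Y1, 3))),  tup(node(zero, tup(one, 3, zero)), k, k) ≐ tup(Y1, k, k).
Delete trivial equation tup(k, k, a) ≐ tup(k, k, a).
Decompose node/2: 3 ≐ a,  Z ≐ node(node(Y1, Y1), node(Y1, 3)).
Clash: constants 3 and a differ; no unifier exists.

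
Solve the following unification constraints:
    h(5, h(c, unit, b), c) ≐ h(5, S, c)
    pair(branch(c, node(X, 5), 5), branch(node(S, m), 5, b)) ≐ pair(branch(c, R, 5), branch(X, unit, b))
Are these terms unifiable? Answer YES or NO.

NO

Decompose h/3: 5 ≐ 5,  h(c, unit, b) ≐ S,  c ≐ c.
Delete trivial equation 5 ≐ 5.
Bind S := h(c, unit, b); substituting into the one remaining equation that mentions S gives: pair(branch(c, node(X, 5), 5), branch(node(h(c, unit, b), m), 5, b)) ≐ pair(branch(c, R, 5), branch(X, unit, b)).
Delete trivial equation c ≐ c.
Decompose pair/2: branch(c, node(X, 5), 5) ≐ branch(c, R, 5),  branch(node(h(c, unit, b), m), 5, b) ≐ branch(X, unit, b).
Decompose branch/3: c ≐ c,  node(X, 5) ≐ R,  5 ≐ 5.
Delete trivial equation c ≐ c.
Bind R := node(X, 5); no other remaining equation mentions R.
Delete trivial equation 5 ≐ 5.
Decompose branch/3: node(h(c, unit, b), m) ≐ X,  5 ≐ unit,  b ≐ b.
Bind X := node(h(c, unit, b), m); no other remaining equation mentions X. Substituting into the earlier binding gives R := node(node(h(c, unit, b), m), 5).
Clash: constants 5 and unit differ; no unifier exists.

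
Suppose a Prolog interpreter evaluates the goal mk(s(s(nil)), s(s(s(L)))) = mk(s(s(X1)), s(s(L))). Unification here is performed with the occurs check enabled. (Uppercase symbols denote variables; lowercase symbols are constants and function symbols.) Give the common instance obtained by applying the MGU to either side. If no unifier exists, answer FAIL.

Decompose mk/2: s(s(nil)) = s(s(X1)),  s(s(s(L))) = s(s(L)).
Decompose s/1: s(nil) = s(X1).
Decompose s/1: nil = X1.
Bind X1 := nil; no other remaining equation mentions X1.
Decompose s/1: s(s(L)) = s(L).
Decompose s/1: s(L) = L.
Occurs check fails: L occurs in s(L); the equation L = s(L) has no finite solution.

FAIL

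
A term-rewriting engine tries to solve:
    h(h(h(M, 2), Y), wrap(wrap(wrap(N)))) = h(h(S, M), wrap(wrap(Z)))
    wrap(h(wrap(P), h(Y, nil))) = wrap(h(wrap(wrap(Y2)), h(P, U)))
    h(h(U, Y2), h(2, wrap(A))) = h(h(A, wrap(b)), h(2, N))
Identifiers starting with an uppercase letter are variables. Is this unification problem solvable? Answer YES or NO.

Decompose h/2: h(h(M, 2), Y) = h(S, M),  wrap(wrap(wrap(N))) = wrap(wrap(Z)).
Decompose h/2: h(M, 2) = S,  Y = M.
Bind S := h(M, 2); no other remaining equation mentions S.
Bind Y := M; substituting into the one remaining equation that mentions Y gives: wrap(h(wrap(P), h(M, nil))) = wrap(h(wrap(wrap(Y2)), h(P, U))).
Decompose wrap/1: wrap(wrap(N)) = wrap(Z).
Decompose wrap/1: wrap(N) = Z.
Bind Z := wrap(N); no other remaining equation mentions Z.
Decompose wrap/1: h(wrap(P), h(M, nil)) = h(wrap(wrap(Y2)), h(P, U)).
Decompose h/2: wrap(P) = wrap(wrap(Y2)),  h(M, nil) = h(P, U).
Decompose wrap/1: P = wrap(Y2).
Bind P := wrap(Y2); substituting into the one remaining equation that mentions P gives: h(M, nil) = h(wrap(Y2), U).
Decompose h/2: M = wrap(Y2),  nil = U.
Bind M := wrap(Y2); no other remaining equation mentions M. Substituting into the earlier bindings gives S := h(wrap(Y2), 2), Y := wrap(Y2).
Bind U := nil; substituting into the remaining equation gives: h(h(nil, Y2), h(2, wrap(A))) = h(h(A, wrap(b)), h(2, N)).
Decompose h/2: h(nil, Y2) = h(A, wrap(b)),  h(2, wrap(A)) = h(2, N).
Decompose h/2: nil = A,  Y2 = wrap(b).
Bind A := nil; substituting into the one remaining equation that mentions A gives: h(2, wrap(nil)) = h(2, N).
Bind Y2 := wrap(b); no other remaining equation mentions Y2. Substituting into the earlier bindings gives S := h(wrap(wrap(b)), 2), Y := wrap(wrap(b)), P := wrap(wrap(b)), M := wrap(wrap(b)).
Decompose h/2: 2 = 2,  wrap(nil) = N.
Delete trivial equation 2 = 2.
Bind N := wrap(nil). Substituting into the earlier binding gives Z := wrap(wrap(nil)).
No equations remain and no clash or occurs-check failure arose, so a unifier exists.

YES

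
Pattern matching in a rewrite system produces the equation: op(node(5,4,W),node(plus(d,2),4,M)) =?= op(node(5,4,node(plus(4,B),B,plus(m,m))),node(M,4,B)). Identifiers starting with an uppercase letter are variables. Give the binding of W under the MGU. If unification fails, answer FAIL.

node(plus(4,plus(d,2)),plus(d,2),plus(m,m))

Decompose op/2: node(5,4,W) =?= node(5,4,node(plus(4,B),B,plus(m,m))),  node(plus(d,2),4,M) =?= node(M,4,B).
Decompose node/3: 5 =?= 5,  4 =?= 4,  W =?= node(plus(4,B),B,plus(m,m)).
Delete trivial equation 5 =?= 5.
Delete trivial equation 4 =?= 4.
Bind W := node(plus(4,B),B,plus(m,m)); no other remaining equation mentions W.
Decompose node/3: plus(d,2) =?= M,  4 =?= 4,  M =?= B.
Bind M := plus(d,2); substituting into the one remaining equation that mentions M gives: plus(d,2) =?= B.
Delete trivial equation 4 =?= 4.
Bind B := plus(d,2). Substituting into the earlier binding gives W := node(plus(4,plus(d,2)),plus(d,2),plus(m,m)).
MGU = { W := node(plus(4,plus(d,2)),plus(d,2),plus(m,m)), M := plus(d,2), B := plus(d,2) }, so W := node(plus(4,plus(d,2)),plus(d,2),plus(m,m)).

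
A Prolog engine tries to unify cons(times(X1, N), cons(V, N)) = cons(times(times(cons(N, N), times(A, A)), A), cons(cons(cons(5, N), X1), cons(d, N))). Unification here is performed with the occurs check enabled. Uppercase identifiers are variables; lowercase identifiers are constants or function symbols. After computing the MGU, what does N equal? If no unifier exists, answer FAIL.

FAIL

Decompose cons/2: times(X1, N) = times(times(cons(N, N), times(A, A)), A),  cons(V, N) = cons(cons(cons(5, N), X1), cons(d, N)).
Decompose times/2: X1 = times(cons(N, N), times(A, A)),  N = A.
Bind X1 := times(cons(N, N), times(A, A)); substituting into the one remaining equation that mentions X1 gives: cons(V, N) = cons(cons(cons(5, N), times(cons(N, N), times(A, A))), cons(d, N)).
Bind N := A; substituting into the remaining equation gives: cons(V, A) = cons(cons(cons(5, A), times(cons(A, A), times(A, A))), cons(d, A)). Substituting into the earlier binding gives X1 := times(cons(A, A), times(A, A)).
Decompose cons/2: V = cons(cons(5, A), times(cons(A, A), times(A, A))),  A = cons(d, A).
Bind V := cons(cons(5, A), times(cons(A, A), times(A, A))); no other remaining equation mentions V.
Occurs check fails: A occurs in cons(d, A); the equation A = cons(d, A) has no finite solution.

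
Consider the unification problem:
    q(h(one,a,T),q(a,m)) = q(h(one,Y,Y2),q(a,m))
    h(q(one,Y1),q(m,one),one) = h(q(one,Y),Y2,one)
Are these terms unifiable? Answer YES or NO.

Decompose q/2: h(one,a,T) = h(one,Y,Y2),  q(a,m) = q(a,m).
Decompose h/3: one = one,  a = Y,  T = Y2.
Delete trivial equation one = one.
Bind Y := a; substituting into the one remaining equation that mentions Y gives: h(q(one,Y1),q(m,one),one) = h(q(one,a),Y2,one).
Bind T := Y2; no other remaining equation mentions T.
Delete trivial equation q(a,m) = q(a,m).
Decompose h/3: q(one,Y1) = q(one,a),  q(m,one) = Y2,  one = one.
Decompose q/2: one = one,  Y1 = a.
Delete trivial equation one = one.
Bind Y1 := a; no other remaining equation mentions Y1.
Bind Y2 := q(m,one); no other remaining equation mentions Y2. Substituting into the earlier binding gives T := q(m,one).
Delete trivial equation one = one.
No equations remain and no clash or occurs-check failure arose, so a unifier exists.

YES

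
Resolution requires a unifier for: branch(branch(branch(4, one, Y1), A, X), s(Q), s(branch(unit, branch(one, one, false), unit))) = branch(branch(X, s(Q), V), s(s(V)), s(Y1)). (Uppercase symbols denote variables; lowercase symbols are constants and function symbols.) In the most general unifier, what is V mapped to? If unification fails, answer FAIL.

Decompose branch/3: branch(branch(4, one, Y1), A, X) = branch(X, s(Q), V),  s(Q) = s(s(V)),  s(branch(unit, branch(one, one, false), unit)) = s(Y1).
Decompose branch/3: branch(4, one, Y1) = X,  A = s(Q),  X = V.
Bind X := branch(4, one, Y1); substituting into the one remaining equation that mentions X gives: branch(4, one, Y1) = V.
Bind A := s(Q); no other remaining equation mentions A.
Bind V := branch(4, one, Y1); substituting into the one remaining equation that mentions V gives: s(Q) = s(s(branch(4, one, Y1))).
Decompose s/1: Q = s(branch(4, one, Y1)).
Bind Q := s(branch(4, one, Y1)); no other remaining equation mentions Q. Substituting into the earlier binding gives A := s(s(branch(4, one, Y1))).
Decompose s/1: branch(unit, branch(one, one, false), unit) = Y1.
Bind Y1 := branch(unit, branch(one, one, false), unit). Substituting into the earlier bindings gives X := branch(4, one, branch(unit, branch(one, one, false), unit)), A := s(s(branch(4, one, branch(unit, branch(one, one, false), unit)))), V := branch(4, one, branch(unit, branch(one, one, false), unit)), Q := s(branch(4, one, branch(unit, branch(one, one, false), unit))).
MGU = { X ↦ branch(4, one, branch(unit, branch(one, one, false), unit)), A ↦ s(s(branch(4, one, branch(unit, branch(one, one, false), unit)))), V ↦ branch(4, one, branch(unit, branch(one, one, false), unit)), Q ↦ s(branch(4, one, branch(unit, branch(one, one, false), unit))), Y1 ↦ branch(unit, branch(one, one, false), unit) }, so V ↦ branch(4, one, branch(unit, branch(one, one, false), unit)).

branch(4, one, branch(unit, branch(one, one, false), unit))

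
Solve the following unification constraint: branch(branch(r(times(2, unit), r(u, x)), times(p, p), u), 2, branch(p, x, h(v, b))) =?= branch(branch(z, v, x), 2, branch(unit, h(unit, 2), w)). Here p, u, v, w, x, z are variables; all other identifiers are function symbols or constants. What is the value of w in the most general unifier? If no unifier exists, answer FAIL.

Decompose branch/3: branch(r(times(2, unit), r(u, x)), times(p, p), u) =?= branch(z, v, x),  2 =?= 2,  branch(p, x, h(v, b)) =?= branch(unit, h(unit, 2), w).
Decompose branch/3: r(times(2, unit), r(u, x)) =?= z,  times(p, p) =?= v,  u =?= x.
Bind z := r(times(2, unit), r(u, x)); no other remaining equation mentions z.
Bind v := times(p, p); substituting into the one remaining equation that mentions v gives: branch(p, x, h(times(p, p), b)) =?= branch(unit, h(unit, 2), w).
Bind u := x; no other remaining equation mentions u. Substituting into the earlier binding gives z := r(times(2, unit), r(x, x)).
Delete trivial equation 2 =?= 2.
Decompose branch/3: p =?= unit,  x =?= h(unit, 2),  h(times(p, p), b) =?= w.
Bind p := unit; substituting into the one remaining equation that mentions p gives: h(times(unit, unit), b) =?= w. Substituting into the earlier binding gives v := times(unit, unit).
Bind x := h(unit, 2); no other remaining equation mentions x. Substituting into the earlier bindings gives z := r(times(2, unit), r(h(unit, 2), h(unit, 2))), u := h(unit, 2).
Bind w := h(times(unit, unit), b).
MGU = { z ↦ r(times(2, unit), r(h(unit, 2), h(unit, 2))), v ↦ times(unit, unit), u ↦ h(unit, 2), p ↦ unit, x ↦ h(unit, 2), w ↦ h(times(unit, unit), b) }, so w ↦ h(times(unit, unit), b).

h(times(unit, unit), b)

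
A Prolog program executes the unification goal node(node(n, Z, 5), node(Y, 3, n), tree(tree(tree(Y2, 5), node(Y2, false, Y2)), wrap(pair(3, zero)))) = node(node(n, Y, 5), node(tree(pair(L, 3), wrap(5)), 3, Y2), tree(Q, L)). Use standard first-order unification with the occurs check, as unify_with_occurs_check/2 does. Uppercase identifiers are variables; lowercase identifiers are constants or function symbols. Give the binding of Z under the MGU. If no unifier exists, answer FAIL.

tree(pair(wrap(pair(3, zero)), 3), wrap(5))

Decompose node/3: node(n, Z, 5) = node(n, Y, 5),  node(Y, 3, n) = node(tree(pair(L, 3), wrap(5)), 3, Y2),  tree(tree(tree(Y2, 5), node(Y2, false, Y2)), wrap(pair(3, zero))) = tree(Q, L).
Decompose node/3: n = n,  Z = Y,  5 = 5.
Delete trivial equation n = n.
Bind Z := Y; no other remaining equation mentions Z.
Delete trivial equation 5 = 5.
Decompose node/3: Y = tree(pair(L, 3), wrap(5)),  3 = 3,  n = Y2.
Bind Y := tree(pair(L, 3), wrap(5)); no other remaining equation mentions Y. Substituting into the earlier binding gives Z := tree(pair(L, 3), wrap(5)).
Delete trivial equation 3 = 3.
Bind Y2 := n; substituting into the remaining equation gives: tree(tree(tree(n, 5), node(n, false, n)), wrap(pair(3, zero))) = tree(Q, L).
Decompose tree/2: tree(tree(n, 5), node(n, false, n)) = Q,  wrap(pair(3, zero)) = L.
Bind Q := tree(tree(n, 5), node(n, false, n)); no other remaining equation mentions Q.
Bind L := wrap(pair(3, zero)). Substituting into the earlier bindings gives Z := tree(pair(wrap(pair(3, zero)), 3), wrap(5)), Y := tree(pair(wrap(pair(3, zero)), 3), wrap(5)).
MGU = { Z ↦ tree(pair(wrap(pair(3, zero)), 3), wrap(5)), Y ↦ tree(pair(wrap(pair(3, zero)), 3), wrap(5)), Y2 ↦ n, Q ↦ tree(tree(n, 5), node(n, false, n)), L ↦ wrap(pair(3, zero)) }, so Z ↦ tree(pair(wrap(pair(3, zero)), 3), wrap(5)).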